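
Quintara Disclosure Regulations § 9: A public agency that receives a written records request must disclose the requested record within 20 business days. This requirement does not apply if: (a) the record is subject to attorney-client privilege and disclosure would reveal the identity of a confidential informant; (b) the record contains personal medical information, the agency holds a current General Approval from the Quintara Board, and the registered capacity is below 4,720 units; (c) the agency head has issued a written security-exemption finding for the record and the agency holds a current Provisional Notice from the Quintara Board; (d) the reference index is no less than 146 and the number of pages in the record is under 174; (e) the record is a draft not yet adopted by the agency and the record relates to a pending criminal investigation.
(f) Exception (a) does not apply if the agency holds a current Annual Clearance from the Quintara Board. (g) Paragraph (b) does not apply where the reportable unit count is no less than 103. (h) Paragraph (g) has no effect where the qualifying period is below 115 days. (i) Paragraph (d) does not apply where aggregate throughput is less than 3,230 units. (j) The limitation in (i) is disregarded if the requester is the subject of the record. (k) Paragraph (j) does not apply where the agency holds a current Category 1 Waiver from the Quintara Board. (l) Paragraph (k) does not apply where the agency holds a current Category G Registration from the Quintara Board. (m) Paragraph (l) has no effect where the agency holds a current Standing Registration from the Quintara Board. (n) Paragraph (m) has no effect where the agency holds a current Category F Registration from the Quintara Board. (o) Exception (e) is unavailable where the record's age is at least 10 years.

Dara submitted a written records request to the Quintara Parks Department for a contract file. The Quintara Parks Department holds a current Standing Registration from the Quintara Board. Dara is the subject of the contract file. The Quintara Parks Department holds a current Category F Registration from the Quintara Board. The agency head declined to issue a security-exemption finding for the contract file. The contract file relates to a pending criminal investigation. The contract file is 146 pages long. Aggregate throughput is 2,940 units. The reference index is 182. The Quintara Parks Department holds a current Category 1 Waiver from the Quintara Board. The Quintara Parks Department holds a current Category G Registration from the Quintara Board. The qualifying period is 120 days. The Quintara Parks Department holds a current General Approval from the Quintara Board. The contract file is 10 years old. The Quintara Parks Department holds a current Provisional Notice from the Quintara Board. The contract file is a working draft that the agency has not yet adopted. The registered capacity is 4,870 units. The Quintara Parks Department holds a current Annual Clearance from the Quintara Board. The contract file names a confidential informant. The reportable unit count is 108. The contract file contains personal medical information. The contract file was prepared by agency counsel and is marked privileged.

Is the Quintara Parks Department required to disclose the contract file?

All of (a)'s requirements are met (the contract file is privileged; the contract file names a confidential informant). Turning to paragraph (f): (f) is engaged — a current Annual Clearance is held. (a) is therefore removed.
Exception (b) requires that the registered capacity is below 4,720 units; but the registered capacity is 4,870 units, not below 4,720 units, so (b) is unavailable.
Exception (c) fails — the agency head declined to issue a security-exemption finding.
All of (d)'s requirements are met (the reference index is 182, meeting the 146 threshold; the number of pages in the record is 146, under the 174 limit). Applying paragraphs (i)–(n): (i) would limit (d) — aggregate throughput is 2,940 units, less than the 3,230 units limit — but (j) sets (i) aside: (j) applies — Dara is the subject of the contract file. (k) would limit (j) — a current Category 1 Waiver is held — but (l) sets (k) aside: (l) applies — a current Category G Registration is held. (m) operates (a current Standing Registration is held), but yields to (n): (n) operates against (m): a current Category F Registration is held. So (d) applies.
Exception (e)'s conditions are all satisfied: the contract file is an unadopted draft; the contract file relates to a pending investigation. But applying paragraph (o): (o) operates against (e): the record's age is 10 years, meeting the 10 years threshold. Exception (e) does not apply.

No — exception (d) applies; the Quintara Parks Department is not required to disclose the contract file.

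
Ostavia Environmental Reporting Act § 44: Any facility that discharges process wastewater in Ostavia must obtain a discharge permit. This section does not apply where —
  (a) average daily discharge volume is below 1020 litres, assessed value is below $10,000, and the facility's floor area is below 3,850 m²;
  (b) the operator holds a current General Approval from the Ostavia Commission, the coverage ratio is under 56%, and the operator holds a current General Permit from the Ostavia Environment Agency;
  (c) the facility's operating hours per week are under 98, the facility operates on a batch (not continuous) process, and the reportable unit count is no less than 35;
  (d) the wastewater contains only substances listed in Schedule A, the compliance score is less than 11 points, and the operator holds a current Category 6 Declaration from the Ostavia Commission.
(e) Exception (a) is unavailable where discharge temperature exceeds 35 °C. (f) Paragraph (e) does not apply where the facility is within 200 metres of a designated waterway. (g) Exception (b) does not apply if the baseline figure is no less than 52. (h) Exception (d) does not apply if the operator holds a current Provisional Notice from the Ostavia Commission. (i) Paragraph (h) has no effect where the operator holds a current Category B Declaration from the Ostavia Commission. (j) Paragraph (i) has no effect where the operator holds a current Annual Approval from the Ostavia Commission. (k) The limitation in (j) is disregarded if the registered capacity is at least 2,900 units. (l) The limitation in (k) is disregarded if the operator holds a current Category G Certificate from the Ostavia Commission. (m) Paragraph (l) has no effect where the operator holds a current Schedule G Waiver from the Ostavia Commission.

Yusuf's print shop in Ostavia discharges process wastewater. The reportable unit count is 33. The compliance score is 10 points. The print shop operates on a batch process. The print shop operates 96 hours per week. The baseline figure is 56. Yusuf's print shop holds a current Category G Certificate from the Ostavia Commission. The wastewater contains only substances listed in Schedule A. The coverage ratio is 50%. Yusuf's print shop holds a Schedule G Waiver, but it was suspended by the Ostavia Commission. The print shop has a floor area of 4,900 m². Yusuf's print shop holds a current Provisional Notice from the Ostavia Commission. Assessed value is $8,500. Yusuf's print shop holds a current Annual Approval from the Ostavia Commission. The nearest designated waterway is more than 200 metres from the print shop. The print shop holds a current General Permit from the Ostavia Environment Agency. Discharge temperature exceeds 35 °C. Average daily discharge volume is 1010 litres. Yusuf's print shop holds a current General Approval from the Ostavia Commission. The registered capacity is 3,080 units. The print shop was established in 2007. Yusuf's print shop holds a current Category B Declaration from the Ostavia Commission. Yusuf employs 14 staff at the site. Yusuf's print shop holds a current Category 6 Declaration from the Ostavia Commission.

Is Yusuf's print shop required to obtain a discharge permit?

Yes — Yusuf's print shop must obtain a discharge permit.

Exception (a) does not apply: the facility's floor area is 4,900 m², not below 3,850 m².
Exception (b) is satisfied on its face — a current General Approval is held; the coverage ratio is 50%, under the 56% limit; a current General Permit is held. However, paragraph (g) must be considered: (g) operates against (b): the baseline figure is 56, meeting the 52 threshold. So (b) is unavailable.
Exception (c) does not apply: the reportable unit count is 33, short of 35.
Exception (d): the wastewater is Schedule-A-only; the compliance score is 10 points, less than the 11 points limit; a current Category 6 Declaration is held — every condition holds. However, paragraphs (h)–(m) must be considered: (h) operates against (d): a current Provisional Notice is held. (i) would limit (h) — a current Category B Declaration is held — but (j) sets (i) aside: (j) operates against (i): a current Annual Approval is held. (k) is engaged (the registered capacity is 3,080 units, meeting the 2,900 units threshold), but is overridden by (l): (l) applies — a current Category G Certificate is held. (m), which would lift (l), is not engaged — the Schedule G Waiver is not current. (d) is therefore removed.
No exception displaces § 44.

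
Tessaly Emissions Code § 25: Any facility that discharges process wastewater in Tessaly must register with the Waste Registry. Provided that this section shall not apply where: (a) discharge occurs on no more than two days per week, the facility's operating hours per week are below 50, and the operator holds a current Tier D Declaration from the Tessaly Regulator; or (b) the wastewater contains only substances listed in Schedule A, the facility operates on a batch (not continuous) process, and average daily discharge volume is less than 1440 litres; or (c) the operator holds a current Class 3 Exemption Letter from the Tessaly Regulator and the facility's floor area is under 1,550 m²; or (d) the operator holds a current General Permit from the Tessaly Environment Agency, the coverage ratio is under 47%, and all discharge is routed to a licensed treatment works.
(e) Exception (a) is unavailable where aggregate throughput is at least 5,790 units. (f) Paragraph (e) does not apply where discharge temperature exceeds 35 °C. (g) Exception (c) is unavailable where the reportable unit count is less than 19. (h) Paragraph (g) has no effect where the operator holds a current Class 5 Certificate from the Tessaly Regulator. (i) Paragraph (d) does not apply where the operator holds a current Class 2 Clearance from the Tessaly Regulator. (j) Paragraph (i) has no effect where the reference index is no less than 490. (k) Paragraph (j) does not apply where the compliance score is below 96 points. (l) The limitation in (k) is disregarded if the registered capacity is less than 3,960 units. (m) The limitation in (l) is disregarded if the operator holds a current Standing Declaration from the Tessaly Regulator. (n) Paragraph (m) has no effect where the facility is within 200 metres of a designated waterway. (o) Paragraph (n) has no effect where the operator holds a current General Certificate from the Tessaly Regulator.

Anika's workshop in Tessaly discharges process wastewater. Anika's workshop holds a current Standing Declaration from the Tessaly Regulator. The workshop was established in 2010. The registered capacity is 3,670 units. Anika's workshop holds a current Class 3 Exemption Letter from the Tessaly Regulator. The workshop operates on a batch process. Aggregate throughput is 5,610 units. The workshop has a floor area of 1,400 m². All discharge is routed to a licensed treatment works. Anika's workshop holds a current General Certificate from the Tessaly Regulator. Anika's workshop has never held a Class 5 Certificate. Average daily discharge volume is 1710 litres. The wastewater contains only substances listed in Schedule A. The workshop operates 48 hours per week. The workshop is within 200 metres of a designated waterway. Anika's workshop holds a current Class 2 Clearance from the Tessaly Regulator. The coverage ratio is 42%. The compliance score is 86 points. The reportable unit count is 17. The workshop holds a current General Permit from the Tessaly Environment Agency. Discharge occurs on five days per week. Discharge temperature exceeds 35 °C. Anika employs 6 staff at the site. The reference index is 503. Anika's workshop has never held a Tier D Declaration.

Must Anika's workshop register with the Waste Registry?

Exception (a) does not apply: discharge occurs on five days per week.
Exception (b) does not apply: average daily discharge volume is 1710 litres, not less than 1440 litres.
All of (c)'s requirements are met (a current Class 3 Exemption Letter is held; the facility's floor area is 1,400 m², under the 1,550 m² limit). But: (g) operates against (c): the reportable unit count is 17, less than the 19 limit. (h), which would lift (g), does not operate here — no current Class 5 Certificate is held. So (c) is unavailable.
Exception (d)'s conditions are all satisfied: a current General Permit is held; the coverage ratio is 42%, under the 47% limit; discharge is routed to a licensed treatment works. However, paragraphs (i)–(o) must be considered: (i) applies — a current Class 2 Clearance is held. (j) would limit (i) — the reference index is 503, meeting the 490 threshold — but (k) sets (j) aside: (k) is triggered — the compliance score is 86 points, below the 96 points limit. (l) would limit (k) — the registered capacity is 3,670 units, less than the 3,960 units limit — but (m) sets (l) aside: (m) operates — a current Standing Declaration is held. (n) would limit (m) — the workshop is within 200 m of a designated waterway — but (o) sets (n) aside: (o) operates — a current General Certificate is held. Exception (d) does not apply.
No exception is made out. Anika's workshop falls within the general rule.

Yes — Anika's workshop must register with the Waste Registry.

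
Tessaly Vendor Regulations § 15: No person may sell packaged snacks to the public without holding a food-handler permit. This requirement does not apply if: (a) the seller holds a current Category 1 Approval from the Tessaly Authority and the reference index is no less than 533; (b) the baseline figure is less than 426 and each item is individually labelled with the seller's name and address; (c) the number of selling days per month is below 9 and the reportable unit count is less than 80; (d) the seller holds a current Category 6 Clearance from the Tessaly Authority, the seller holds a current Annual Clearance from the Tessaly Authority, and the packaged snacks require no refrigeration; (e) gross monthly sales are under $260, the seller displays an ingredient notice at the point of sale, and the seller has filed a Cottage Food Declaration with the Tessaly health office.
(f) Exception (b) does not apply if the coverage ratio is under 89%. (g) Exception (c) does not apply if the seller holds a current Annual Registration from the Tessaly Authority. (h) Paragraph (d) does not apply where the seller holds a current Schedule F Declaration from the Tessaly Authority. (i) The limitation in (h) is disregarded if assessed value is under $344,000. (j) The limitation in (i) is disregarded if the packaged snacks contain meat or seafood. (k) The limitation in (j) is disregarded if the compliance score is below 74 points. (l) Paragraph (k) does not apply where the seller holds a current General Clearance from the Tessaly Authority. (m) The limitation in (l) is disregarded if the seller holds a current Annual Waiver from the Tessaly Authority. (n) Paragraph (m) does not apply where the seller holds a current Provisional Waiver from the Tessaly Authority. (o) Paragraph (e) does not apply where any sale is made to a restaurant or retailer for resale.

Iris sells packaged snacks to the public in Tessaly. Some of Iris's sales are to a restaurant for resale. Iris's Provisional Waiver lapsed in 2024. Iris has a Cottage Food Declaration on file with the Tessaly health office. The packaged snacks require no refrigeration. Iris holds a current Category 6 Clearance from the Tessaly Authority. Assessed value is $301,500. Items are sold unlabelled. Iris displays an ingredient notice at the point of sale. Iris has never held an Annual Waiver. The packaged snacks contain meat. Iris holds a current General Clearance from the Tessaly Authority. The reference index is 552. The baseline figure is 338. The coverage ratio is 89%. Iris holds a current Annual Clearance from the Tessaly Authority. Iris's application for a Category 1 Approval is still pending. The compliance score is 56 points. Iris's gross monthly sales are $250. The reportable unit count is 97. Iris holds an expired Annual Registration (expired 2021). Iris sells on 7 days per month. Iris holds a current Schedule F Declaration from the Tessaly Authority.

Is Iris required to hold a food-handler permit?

Yes — Iris must hold a food-handler permit.

Exception (a) fails — no current Category 1 Approval is held.
Exception (b) does not apply: items are sold unlabelled.
Exception (c) requires that the reportable unit count is less than 80; but the reportable unit count is 97, not less than 80, so (c) is unavailable.
Exception (d): a current Category 6 Clearance is held; a current Annual Clearance is held; the packaged snacks are shelf-stable — every condition holds. But applying paragraphs (h)–(n): (h) operates against (d): a current Schedule F Declaration is held. (i) is triggered (assessed value is $301,500, under the $344,000 limit), but is set aside by (j): (j) operates against (i): the packaged snacks contain meat. (k) is engaged (the compliance score is 56 points, below the 74 points limit), but yields to (l): (l) operates against (k): a current General Clearance is held. (m), which would lift (l), does not operate here — no current Annual Waiver is held. So (d) is unavailable.
Exception (e)'s conditions are all satisfied: gross monthly sales are $250, under the $260 limit; an ingredient notice is displayed; a Cottage Food Declaration is on file. However, paragraph (o) must be considered: (o) applies — some sales are to a restaurant for resale. So (e) is unavailable.
No exception displaces § 15.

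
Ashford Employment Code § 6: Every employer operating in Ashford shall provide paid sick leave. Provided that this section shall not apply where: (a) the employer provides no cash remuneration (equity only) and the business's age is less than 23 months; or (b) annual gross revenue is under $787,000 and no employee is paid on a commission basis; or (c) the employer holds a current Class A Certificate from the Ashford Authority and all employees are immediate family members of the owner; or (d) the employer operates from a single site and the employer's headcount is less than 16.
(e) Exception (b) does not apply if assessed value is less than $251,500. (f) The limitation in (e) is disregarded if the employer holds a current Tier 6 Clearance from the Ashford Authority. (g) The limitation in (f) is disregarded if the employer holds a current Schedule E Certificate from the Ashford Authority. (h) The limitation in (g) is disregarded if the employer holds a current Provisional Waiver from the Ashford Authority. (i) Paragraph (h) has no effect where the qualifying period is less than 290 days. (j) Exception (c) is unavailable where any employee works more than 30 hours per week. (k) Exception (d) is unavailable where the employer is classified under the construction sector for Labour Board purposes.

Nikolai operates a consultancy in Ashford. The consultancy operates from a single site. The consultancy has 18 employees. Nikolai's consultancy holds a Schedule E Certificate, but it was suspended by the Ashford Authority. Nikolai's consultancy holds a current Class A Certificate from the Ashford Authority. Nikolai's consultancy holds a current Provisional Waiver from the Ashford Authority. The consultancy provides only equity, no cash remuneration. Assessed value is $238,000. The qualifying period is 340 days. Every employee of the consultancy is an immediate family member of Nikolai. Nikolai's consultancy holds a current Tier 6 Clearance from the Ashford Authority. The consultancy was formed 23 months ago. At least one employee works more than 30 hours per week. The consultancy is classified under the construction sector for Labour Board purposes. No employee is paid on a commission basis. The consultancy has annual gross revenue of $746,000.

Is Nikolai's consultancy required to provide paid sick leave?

Exception (a) does not apply: the business's age is 23 months, not less than 23 months.
Exception (b) is satisfied on its face — annual gross revenue is $746,000, under the $787,000 limit; no employee is paid on commission. Applying paragraphs (e)–(i): (e) applies (assessed value is $238,000, less than the $251,500 limit), but is overridden by (f): (f) operates against (e): a current Tier 6 Clearance is held. (g), which would lift (f), is not engaged — no current Schedule E Certificate is held. Exception (b) stands.
Exception (c) is satisfied on its face — a current Class A Certificate is held; every employee is an immediate family member. However, paragraph (j) must be considered: (j) is engaged — at least one employee exceeds 30 hours/week. Exception (c) does not apply.
Exception (d) fails — the employer's headcount is 18, not less than 16.

No — exception (b) applies; Nikolai's consultancy is not required to provide paid sick leave.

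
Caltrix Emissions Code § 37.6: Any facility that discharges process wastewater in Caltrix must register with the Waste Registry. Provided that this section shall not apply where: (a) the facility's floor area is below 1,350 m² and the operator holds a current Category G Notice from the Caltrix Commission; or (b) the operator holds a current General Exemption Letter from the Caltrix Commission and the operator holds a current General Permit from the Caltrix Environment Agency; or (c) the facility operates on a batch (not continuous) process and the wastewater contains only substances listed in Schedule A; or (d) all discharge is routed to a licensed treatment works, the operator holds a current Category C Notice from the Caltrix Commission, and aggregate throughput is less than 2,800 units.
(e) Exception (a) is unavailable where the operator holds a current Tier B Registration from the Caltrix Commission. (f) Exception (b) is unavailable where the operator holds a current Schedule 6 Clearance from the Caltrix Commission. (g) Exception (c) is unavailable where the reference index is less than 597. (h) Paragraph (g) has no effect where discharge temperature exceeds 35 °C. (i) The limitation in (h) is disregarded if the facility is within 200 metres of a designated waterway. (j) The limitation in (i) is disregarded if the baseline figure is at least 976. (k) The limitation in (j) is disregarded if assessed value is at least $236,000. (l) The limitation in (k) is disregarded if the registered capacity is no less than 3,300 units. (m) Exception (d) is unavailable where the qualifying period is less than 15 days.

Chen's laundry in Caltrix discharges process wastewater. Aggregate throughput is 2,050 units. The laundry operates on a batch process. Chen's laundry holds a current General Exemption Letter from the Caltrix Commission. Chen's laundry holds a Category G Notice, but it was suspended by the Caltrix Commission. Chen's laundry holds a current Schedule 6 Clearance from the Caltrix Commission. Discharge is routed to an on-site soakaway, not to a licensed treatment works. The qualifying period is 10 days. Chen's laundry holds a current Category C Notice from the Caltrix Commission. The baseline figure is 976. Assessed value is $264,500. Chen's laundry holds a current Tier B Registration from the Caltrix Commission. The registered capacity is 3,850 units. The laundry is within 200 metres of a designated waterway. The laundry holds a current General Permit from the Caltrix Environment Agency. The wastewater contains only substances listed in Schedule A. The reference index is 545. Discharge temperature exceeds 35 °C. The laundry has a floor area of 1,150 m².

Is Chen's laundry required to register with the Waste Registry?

Exception (a) fails — no current Category G Notice is held.
Exception (b): a current General Exemption Letter is held; a current General Permit is held — every condition holds. Turning to paragraph (f): (f) operates against (b): a current Schedule 6 Clearance is held. (b) is therefore removed.
Exception (c)'s conditions are all satisfied: the facility operates on a batch process; the wastewater is Schedule-A-only. Under paragraphs (g)–(l): (g) applies (the reference index is 545, less than the 597 limit), but is overridden by (h): (h) operates against (g): discharge temperature exceeds 35 °C. (i) would limit (h) — the laundry is within 200 m of a designated waterway — but (j) sets (i) aside: (j) operates against (i): the baseline figure is 976, meeting the 976 threshold. (k) would limit (j) — assessed value is $264,500, meeting the $236,000 threshold — but (l) sets (k) aside: (l) applies — the registered capacity is 3,850 units, meeting the 3,300 units threshold. (c) remains available.
Exception (d) requires that all discharge is routed to a licensed treatment works; but discharge is not routed to a licensed treatment works, so (d) is unavailable.

No — exception (c) applies; Chen's laundry is not required to register with the Waste Registry.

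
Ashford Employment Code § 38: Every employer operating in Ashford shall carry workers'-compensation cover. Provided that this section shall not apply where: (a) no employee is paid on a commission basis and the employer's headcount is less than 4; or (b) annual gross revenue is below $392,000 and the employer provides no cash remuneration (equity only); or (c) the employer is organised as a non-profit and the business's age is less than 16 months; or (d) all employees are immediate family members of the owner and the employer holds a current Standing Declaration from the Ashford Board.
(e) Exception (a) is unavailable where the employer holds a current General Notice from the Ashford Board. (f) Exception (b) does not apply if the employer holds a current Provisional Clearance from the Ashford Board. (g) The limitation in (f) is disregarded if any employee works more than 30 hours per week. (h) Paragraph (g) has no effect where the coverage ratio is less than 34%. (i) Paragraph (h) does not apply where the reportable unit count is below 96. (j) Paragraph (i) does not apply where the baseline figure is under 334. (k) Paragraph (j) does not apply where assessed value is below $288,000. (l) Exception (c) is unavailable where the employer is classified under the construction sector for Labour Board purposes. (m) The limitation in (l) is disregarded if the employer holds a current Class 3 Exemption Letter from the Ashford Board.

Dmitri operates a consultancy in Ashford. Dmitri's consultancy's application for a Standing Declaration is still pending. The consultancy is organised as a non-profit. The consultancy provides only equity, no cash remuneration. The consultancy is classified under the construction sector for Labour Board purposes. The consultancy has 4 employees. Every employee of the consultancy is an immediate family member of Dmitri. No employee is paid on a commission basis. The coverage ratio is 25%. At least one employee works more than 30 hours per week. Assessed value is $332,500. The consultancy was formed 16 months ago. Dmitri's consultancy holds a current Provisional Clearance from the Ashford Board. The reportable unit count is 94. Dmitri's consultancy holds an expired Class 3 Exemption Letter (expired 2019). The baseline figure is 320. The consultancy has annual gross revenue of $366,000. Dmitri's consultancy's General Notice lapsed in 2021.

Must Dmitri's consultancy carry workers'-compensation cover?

Yes — Dmitri's consultancy must carry workers'-compensation cover.

Exception (a) does not apply: the employer's headcount is 4, not less than 4.
Exception (b) is satisfied on its face — annual gross revenue is $366,000, below the $392,000 limit; remuneration is equity-only. But applying paragraphs (f)–(k): (f) is engaged — a current Provisional Clearance is held. (g) is engaged (at least one employee exceeds 30 hours/week), but is overridden by (h): (h) applies — the coverage ratio is 25%, less than the 34% limit. (i) would limit (h) — the reportable unit count is 94, below the 96 limit — but (j) sets (i) aside: (j) is triggered — the baseline figure is 320, under the 334 limit. (k) does not operate here (assessed value is $332,500, not below $288,000), so (j) stands. Exception (b) does not apply.
Exception (c) does not apply: the business's age is 16 months, not less than 16 months.
Exception (d) does not apply: there is no Standing Declaration in force.
None of the exceptions is available; § 38 applies in full.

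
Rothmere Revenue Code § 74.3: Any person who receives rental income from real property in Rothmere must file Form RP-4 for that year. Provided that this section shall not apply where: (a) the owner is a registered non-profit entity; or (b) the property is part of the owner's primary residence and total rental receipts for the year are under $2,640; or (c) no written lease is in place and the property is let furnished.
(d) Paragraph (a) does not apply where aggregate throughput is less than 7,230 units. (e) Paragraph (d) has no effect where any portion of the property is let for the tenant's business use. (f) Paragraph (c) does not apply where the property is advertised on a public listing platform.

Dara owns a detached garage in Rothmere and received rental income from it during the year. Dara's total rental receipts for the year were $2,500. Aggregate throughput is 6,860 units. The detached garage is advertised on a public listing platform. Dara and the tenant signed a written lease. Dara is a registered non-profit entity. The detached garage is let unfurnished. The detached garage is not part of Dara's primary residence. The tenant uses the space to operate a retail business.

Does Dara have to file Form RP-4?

No — exception (a) applies; Dara is not required to file Form RP-4.

Exception (a)'s conditions are all satisfied: Dara is a registered non-profit. Under paragraphs (d)–(e): (d) operates (aggregate throughput is 6,860 units, less than the 7,230 units limit), but is itself disapplied by (e): (e) operates against (d): the space is let for business use. Exception (a) stands.
Exception (b) fails — the detached garage is not part of the primary residence.
Exception (c) requires that no written lease is in place; but a written lease is in place, so (c) is unavailable.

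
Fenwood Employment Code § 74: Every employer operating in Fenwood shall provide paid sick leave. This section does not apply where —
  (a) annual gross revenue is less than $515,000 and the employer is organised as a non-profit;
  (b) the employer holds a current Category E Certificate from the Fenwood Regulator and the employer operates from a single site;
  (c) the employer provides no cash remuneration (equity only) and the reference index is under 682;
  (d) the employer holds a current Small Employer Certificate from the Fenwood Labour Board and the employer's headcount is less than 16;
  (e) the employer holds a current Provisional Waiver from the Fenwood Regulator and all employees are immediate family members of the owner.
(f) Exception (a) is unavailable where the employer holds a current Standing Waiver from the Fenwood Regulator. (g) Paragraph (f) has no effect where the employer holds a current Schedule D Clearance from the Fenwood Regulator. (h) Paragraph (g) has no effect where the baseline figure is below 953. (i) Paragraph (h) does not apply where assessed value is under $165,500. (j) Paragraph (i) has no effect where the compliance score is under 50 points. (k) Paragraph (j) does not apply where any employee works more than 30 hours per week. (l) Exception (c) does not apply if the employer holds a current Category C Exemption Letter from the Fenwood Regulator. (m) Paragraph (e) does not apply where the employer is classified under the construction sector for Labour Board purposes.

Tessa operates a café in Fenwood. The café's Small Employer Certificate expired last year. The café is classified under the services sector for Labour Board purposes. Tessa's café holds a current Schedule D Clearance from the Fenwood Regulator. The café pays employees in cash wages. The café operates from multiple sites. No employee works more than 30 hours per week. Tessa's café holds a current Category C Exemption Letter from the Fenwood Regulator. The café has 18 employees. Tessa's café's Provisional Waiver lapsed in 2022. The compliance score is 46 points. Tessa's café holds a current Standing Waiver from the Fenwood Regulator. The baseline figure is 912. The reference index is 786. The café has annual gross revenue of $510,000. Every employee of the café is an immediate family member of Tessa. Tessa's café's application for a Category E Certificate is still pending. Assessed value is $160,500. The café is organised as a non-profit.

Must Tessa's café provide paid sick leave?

Yes — Tessa's café must provide paid sick leave.

Exception (a) is satisfied on its face — annual gross revenue is $510,000, less than the $515,000 limit; the employer is a non-profit. But applying paragraphs (f)–(k): (f) operates against (a): a current Standing Waiver is held. (g) operates (a current Schedule D Clearance is held), but is set aside by (h): (h) operates — the baseline figure is 912, below the 953 limit. (i) would limit (h) — assessed value is $160,500, under the $165,500 limit — but (j) sets (i) aside: (j) operates against (i): the compliance score is 46 points, under the 50 points limit. (k), which would lift (j), is not engaged — no employee exceeds 30 hours/week. So (a) is unavailable.
Exception (b) does not apply: there is no Category E Certificate in force.
Exception (c) requires that the employer provides no cash remuneration (equity only); but employees are paid cash wages, so (c) is unavailable.
Exception (d) fails — the Small Employer Certificate has expired.
Exception (e) does not apply: there is no Provisional Waiver in force.
No exception applies. The general rule governs.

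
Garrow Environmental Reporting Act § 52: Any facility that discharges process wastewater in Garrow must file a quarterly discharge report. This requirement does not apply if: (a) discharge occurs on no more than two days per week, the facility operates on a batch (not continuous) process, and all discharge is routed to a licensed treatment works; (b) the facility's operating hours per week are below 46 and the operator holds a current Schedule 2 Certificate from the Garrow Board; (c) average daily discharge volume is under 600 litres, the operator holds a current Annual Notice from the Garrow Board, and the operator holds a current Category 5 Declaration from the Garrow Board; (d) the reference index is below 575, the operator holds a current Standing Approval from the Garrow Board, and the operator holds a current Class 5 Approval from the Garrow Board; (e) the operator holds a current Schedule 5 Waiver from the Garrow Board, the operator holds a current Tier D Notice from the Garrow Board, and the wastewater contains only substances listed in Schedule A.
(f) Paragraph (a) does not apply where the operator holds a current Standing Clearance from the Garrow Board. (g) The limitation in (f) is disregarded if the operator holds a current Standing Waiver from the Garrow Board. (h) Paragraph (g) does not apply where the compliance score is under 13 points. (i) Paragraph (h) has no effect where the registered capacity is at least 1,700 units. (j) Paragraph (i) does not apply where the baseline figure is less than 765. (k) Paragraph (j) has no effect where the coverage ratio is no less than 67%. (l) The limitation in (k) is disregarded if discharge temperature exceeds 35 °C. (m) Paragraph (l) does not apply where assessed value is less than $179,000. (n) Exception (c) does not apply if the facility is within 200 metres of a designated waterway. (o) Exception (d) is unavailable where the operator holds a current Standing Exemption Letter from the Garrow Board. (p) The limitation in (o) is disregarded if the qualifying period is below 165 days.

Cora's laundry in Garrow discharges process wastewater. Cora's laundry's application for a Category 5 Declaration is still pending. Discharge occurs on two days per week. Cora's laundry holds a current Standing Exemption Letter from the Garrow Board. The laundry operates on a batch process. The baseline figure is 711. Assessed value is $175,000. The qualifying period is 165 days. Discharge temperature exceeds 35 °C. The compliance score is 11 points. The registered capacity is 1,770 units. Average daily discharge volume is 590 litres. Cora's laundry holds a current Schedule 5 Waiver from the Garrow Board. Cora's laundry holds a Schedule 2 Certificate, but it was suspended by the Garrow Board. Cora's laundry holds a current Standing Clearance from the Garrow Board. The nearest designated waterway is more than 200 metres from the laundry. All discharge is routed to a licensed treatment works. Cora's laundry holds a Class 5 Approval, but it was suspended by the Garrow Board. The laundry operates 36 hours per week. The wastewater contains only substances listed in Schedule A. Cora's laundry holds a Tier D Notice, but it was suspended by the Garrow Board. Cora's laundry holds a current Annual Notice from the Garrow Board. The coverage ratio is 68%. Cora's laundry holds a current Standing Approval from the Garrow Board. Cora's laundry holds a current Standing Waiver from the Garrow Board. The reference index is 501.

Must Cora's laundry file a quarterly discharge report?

No — exception (a) applies; Cora's laundry is not required to file a quarterly discharge report.

Exception (a) is satisfied on its face — discharge occurs on no more than two days per week; the facility operates on a batch process; discharge is routed to a licensed treatment works. Considering the limiting provisions: (f) is triggered (a current Standing Clearance is held), but is overridden by (g): (g) operates against (f): a current Standing Waiver is held. (h) would limit (g) — the compliance score is 11 points, under the 13 points limit — but (i) sets (h) aside: (i) operates against (h): the registered capacity is 1,770 units, meeting the 1,700 units threshold. (j) would limit (i) — the baseline figure is 711, less than the 765 limit — but (k) sets (j) aside: (k) operates against (j): the coverage ratio is 68%, meeting the 67% threshold. (l) applies (discharge temperature exceeds 35 °C), but is displaced by (m): (m) operates — assessed value is $175,000, less than the $179,000 limit. (a) remains available.
Exception (b) fails — the Schedule 2 Certificate is not current.
Exception (c) requires that the operator holds a current Category 5 Declaration from the Garrow Board; but no current Category 5 Declaration is held, so (c) is unavailable.
Exception (d) fails — there is no Class 5 Approval in force.
Exception (e) requires that the operator holds a current Tier D Notice from the Garrow Board; but the Tier D Notice is not current, so (e) is unavailable.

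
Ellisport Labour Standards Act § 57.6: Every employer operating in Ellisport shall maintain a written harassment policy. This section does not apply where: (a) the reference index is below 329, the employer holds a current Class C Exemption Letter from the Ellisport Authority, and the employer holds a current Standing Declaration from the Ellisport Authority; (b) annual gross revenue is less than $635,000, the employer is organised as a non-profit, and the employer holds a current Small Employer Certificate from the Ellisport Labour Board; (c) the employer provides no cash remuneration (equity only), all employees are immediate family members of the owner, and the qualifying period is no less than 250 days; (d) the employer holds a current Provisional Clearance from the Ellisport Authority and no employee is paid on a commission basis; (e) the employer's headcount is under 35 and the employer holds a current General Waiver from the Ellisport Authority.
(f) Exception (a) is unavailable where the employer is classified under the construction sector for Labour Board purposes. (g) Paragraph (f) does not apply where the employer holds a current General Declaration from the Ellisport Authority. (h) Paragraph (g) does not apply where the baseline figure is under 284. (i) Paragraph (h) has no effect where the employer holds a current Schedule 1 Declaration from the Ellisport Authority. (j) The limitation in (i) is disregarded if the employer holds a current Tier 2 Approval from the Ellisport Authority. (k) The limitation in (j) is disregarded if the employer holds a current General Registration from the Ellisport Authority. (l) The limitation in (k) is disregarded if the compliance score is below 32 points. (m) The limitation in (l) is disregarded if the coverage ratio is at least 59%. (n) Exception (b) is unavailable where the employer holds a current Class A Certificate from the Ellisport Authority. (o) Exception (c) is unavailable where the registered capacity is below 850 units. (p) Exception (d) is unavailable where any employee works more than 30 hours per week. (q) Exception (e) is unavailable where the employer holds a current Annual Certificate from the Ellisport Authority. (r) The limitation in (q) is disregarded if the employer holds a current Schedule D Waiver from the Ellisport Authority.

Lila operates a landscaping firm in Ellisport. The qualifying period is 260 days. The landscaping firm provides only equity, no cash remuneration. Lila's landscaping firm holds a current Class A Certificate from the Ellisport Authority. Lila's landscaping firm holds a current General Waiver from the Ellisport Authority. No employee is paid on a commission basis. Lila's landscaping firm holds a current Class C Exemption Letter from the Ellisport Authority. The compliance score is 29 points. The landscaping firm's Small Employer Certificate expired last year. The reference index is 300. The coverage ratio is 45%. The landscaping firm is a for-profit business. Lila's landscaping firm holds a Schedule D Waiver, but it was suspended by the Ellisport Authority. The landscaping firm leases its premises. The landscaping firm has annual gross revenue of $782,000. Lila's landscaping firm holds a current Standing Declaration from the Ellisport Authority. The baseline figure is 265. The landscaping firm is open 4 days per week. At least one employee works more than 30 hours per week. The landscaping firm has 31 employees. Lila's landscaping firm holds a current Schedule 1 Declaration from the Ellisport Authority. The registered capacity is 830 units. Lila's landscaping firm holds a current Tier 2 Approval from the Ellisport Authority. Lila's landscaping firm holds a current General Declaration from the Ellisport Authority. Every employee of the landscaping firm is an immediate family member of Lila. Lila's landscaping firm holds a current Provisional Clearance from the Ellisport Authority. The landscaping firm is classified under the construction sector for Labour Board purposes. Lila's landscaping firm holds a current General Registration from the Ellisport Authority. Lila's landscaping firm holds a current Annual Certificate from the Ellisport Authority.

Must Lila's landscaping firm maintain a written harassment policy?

Exception (a): the reference index is 300, below the 329 limit; a current Class C Exemption Letter is held; a current Standing Declaration is held — every condition holds. However, paragraphs (f)–(m) must be considered: (f) is engaged — the landscaping firm is classified under the construction sector. (g) applies (a current General Declaration is held), but is overridden by (h): (h) applies — the baseline figure is 265, under the 284 limit. (i) is triggered (a current Schedule 1 Declaration is held), but is itself disapplied by (j): (j) operates — a current Tier 2 Approval is held. (k) would limit (j) — a current General Registration is held — but (l) sets (k) aside: (l) operates against (k): the compliance score is 29 points, below the 32 points limit. (m), which would lift (l), is not triggered — the coverage ratio is 45%, short of 59%. So (a) is unavailable.
Exception (b) fails — annual gross revenue is $782,000, not less than $635,000.
Exception (c): remuneration is equity-only; every employee is an immediate family member; the qualifying period is 260 days, meeting the 250 days threshold — every condition holds. However, paragraph (o) must be considered: (o) operates — the registered capacity is 830 units, below the 850 units limit. So (c) is unavailable.
Exception (d) is satisfied on its face — a current Provisional Clearance is held; no employee is paid on commission. Turning to paragraph (p): (p) operates against (d): at least one employee exceeds 30 hours/week. (d) is therefore removed.
Exception (e): the employer's headcount is 31, under the 35 limit; a current General Waiver is held — every condition holds. But: (q) operates against (e): a current Annual Certificate is held. (r) does not operate here (no current Schedule D Waiver is held), so (q) stands. (e) is therefore removed.
None of the exceptions is available; § 57.6 applies in full.

Yes — Lila's landscaping firm must maintain a written harassment policy.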